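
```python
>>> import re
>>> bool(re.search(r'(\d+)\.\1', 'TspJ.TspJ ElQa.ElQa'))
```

`\1` is not a pattern — it's the concrete string captured by group 1, re-applied verbatim.
Here the pattern never matches, so the call returns None, and `bool(None)` is False.

False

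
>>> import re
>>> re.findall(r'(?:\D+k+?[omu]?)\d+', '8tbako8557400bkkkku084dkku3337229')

Pattern: one or more of a non-digit, then one or more of the literal 'k' (lazy), then optionally one of [omu] (non-capturing group); then one or more of a digit.
Walking the string: at [1:13] → 'tbako8557400'; at [13:22] → 'bkkkku084'; at [22:33] → 'dkku3337229'.
With no groups in the pattern, `findall` gives back each whole match — 3 here.

['tbako8557400', 'bkkkku084', 'dkku3337229']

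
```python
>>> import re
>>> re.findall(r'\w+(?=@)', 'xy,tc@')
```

Lookahead/lookbehind check context without consuming it, so the matched span excludes the asserted characters.
`findall` yields the raw match text (1 of them) because the pattern has no groups.

['tc']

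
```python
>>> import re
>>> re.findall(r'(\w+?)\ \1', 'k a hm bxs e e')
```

A backreference is literal: `\1` must see the identical characters the first group matched.
Scanning left to right: at [11:14] match 'e e', group 1 = 'e'.
With a single group, `findall` returns only what that group captured — 1 item.

['e']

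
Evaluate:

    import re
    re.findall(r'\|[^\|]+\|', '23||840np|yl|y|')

['|840np|', '|y|']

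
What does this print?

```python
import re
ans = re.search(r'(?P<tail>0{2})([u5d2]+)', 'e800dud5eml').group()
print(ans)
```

Pattern: exactly 2 of a literal '0' (captured as 'tail'); then one or more of one of [u5d2] (captured).
Unlike `match`, `search` isn't anchored — it looks for the pattern anywhere in the string.
The match spans [2:8] → '00dud5'.
Captured: group 1 = '00', group 2 = 'dud5'.

00dud5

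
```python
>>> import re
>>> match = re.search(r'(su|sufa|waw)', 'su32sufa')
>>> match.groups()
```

('su',)

`re.search` tries every starting position until one works.
The match spans [0:2] → 'su'.
Captured: group 1 = 'su'.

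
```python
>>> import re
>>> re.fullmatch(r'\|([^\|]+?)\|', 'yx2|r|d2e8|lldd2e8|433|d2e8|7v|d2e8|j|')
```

`re.fullmatch` requires the pattern to consume the entire string.
Here there's no way to consume every character, so the call returns None.

None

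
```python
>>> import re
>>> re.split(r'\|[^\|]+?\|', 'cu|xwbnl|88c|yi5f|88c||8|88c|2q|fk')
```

Each match becomes a cut point; 5 segments remain.

['cu', '88c', '88c|', '88c', 'fk']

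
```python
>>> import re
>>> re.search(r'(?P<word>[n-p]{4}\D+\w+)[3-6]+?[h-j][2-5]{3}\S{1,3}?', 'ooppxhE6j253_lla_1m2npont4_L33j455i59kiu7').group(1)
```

'ooppxhE6j253_lla_1m2npont4_L3'

The match spans [0:35] → 'ooppxhE6j253_lla_1m2npont4_L33j455i'.
Captured: group 1 = 'ooppxhE6j253_lla_1m2npont4_L3'.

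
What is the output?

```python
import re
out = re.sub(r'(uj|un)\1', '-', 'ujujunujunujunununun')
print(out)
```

-unujunuj--

`\1` has to match the exact text group 1 already captured.
Matches: at [0:4] → 'ujuj'; at [12:16] → 'unun'; at [16:20] → 'unun'.
`sub` substitutes '-' at each match site.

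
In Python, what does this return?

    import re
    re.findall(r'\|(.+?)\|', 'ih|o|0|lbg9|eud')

['o', 'lbg9']

With the lazy modifier that quantifier settles for the fewest repetitions that let the rest of the pattern succeed (the atoms after it are unaffected and can still be greedy).
Walking the string: at [2:5] match '|o|', group 1 = 'o'; at [6:12] match '|lbg9|', group 1 = 'lbg9'.
Because there's exactly one group, `findall` drops the full match and keeps group 1 from each hit.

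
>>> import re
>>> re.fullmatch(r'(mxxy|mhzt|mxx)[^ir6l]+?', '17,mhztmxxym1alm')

None

`re.fullmatch` is like wrapping the pattern in `^…$` (in single-line mode).
Here the string isn't matched end-to-end, so the call returns None.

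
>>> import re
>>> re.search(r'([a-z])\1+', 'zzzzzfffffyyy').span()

(0, 5)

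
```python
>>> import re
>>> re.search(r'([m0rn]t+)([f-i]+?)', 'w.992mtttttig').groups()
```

This matches one of [m0rn], then one or more of the literal 't' (captured); then one or more of a character in [f-i] (lazy) (captured).
Unlike `match`, `search` isn't anchored — it looks for the pattern anywhere in the string.
The match spans [5:12] → 'mttttti'.
Captured: group 1 = 'mttttt', group 2 = 'i'.

('mttttt', 'i')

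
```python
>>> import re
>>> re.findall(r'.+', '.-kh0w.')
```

Pattern: one or more of any character.
Scanning left to right: at [0:7] → '.-kh0w.'.
Since nothing is captured, `findall` lists the 1 matched substring directly.

['.-kh0w.']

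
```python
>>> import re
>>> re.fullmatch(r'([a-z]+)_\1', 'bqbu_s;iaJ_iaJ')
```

None

`re.fullmatch` requires the pattern to consume the entire string.
Here the pattern can't cover the whole string, so the call returns None.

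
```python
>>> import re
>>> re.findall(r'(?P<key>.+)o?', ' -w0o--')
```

[' -w0o--']

One capturing group, so `findall` returns just the captured substring from the one match — 1 in all.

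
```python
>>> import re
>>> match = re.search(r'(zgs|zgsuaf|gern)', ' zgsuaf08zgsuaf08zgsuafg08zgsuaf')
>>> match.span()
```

(1, 4)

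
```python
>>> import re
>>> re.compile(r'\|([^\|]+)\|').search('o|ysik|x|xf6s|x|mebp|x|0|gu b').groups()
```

('ysik',)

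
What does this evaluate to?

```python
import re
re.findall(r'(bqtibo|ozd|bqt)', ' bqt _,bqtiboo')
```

`|` is ordered: at each position the engine commits to the first alternative that works.
Scanning left to right: at [1:4] match 'bqt', group 1 = 'bqt'; at [7:13] match 'bqtibo', group 1 = 'bqtibo'.
`findall` collects group 1 from each match (2 total).

['bqt', 'bqtibo']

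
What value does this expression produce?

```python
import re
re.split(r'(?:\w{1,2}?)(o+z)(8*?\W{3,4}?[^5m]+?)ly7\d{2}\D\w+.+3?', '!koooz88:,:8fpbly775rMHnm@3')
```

A `+?`/`*?`/`{m,n}?` starts at its minimum and grows only as far as needed for what follows to match.
Because the pattern has a capturing group, `split` also inserts each captured text between the pieces.

['!', 'oooz', '88:,:8fpb', '']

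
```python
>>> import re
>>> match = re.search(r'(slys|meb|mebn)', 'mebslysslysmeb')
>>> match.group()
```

'meb'

`re.search` tries every starting position until one works.
The match spans [0:3] → 'meb'.
Captured: group 1 = 'meb'.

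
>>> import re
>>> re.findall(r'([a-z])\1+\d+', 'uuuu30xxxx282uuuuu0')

['u', 'x', 'u']

After group 1 captures some text, `\1` only succeeds where that same text appears again.
Scanning left to right: at [0:6] match 'uuuu30', group 1 = 'u'; at [6:13] match 'xxxx282', group 1 = 'x'; at [13:19] match 'uuuuu0', group 1 = 'u'.
With a single group, `findall` returns only what that group captured — 3 items.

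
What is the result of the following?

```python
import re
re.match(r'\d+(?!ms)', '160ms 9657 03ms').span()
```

A negative assertion filters positions out without eating any characters.
With `match`, the pattern is implicitly anchored at the beginning.
The match spans [0:2] → '16'.

(0, 2)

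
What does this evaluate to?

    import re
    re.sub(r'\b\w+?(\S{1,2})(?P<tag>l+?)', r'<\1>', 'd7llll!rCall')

This matches a word boundary (`\b`, zero-width); then one or more of a word character (lazy); then 1 to 2 of a non-whitespace character (captured); then one or more of a literal 'l' (lazy) (captured as 'tag').
Lazy quantifiers expand one character at a time until the remainder of the pattern can match.
Matches: at [0:4] → 'd7ll'; at [7:11] → 'rCal'.
`\1` in the replacement pulls in group 1's text for each match.

'<7l>ll!<Ca>l'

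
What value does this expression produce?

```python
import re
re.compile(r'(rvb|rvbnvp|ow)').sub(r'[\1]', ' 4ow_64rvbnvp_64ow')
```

Alternation isn't longest-match — the leftmost alternative that fits at this position is chosen.
Matches: at [2:4] → 'ow'; at [7:10] → 'rvb'; at [16:18] → 'ow'.
`\1` in the replacement pulls in group 1's text for each match.

' 4[ow]_64[rvb]nvp_64[ow]'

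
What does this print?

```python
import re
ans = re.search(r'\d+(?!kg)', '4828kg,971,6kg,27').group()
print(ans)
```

The negative lookaround is zero-width — it rules out positions where the adjacent text would match, without consuming anything.
Unlike `match`, `search` isn't anchored — it looks for the pattern anywhere in the string.
The match spans [0:3] → '482'.

482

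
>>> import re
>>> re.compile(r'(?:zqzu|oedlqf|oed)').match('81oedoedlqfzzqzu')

None

`match` is anchored at position 0; if the pattern doesn't fit there, it returns None.
Here the string doesn't start with a match, so the call returns None.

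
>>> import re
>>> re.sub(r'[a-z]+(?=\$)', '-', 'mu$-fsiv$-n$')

Because the assertion is zero-width, the text it checks is not consumed and won't appear in the result.
Every occurrence is swapped for '-'.

'-$--$--$'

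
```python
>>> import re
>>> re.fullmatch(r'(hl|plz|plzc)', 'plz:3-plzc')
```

None

`fullmatch` succeeds only if the pattern covers the string from start to end.
Here there's no way to consume every character, so the call returns None.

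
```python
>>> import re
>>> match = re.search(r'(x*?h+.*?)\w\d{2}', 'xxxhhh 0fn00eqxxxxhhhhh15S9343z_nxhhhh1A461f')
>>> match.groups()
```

('xxxhhh 0f',)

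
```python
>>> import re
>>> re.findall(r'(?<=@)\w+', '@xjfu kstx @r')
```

['xjfu', 'r']

The lookaround is zero-width — it requires the adjacent text to match without consuming it, so the asserted text isn't part of the match.
Walking the string: at [1:5] → 'xjfu'; at [12:13] → 'r'.
`findall` yields the raw match text (2 of them) because the pattern has no groups.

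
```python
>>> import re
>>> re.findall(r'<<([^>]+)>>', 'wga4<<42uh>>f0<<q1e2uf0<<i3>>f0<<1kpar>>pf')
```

['42uh', 'q1e2uf0<<i3', '1kpar']

Matches: at [4:12] match '<<42uh>>', group 1 = '42uh'; at [14:29] match '<<q1e2uf0<<i3>>', group 1 = 'q1e2uf0<<i3'; at [31:40] match '<<1kpar>>', group 1 = '1kpar'.
With a single group, `findall` returns only what that group captured — 3 items.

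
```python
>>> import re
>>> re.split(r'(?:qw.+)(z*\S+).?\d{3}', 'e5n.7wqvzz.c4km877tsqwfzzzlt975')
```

['e5n.7wqvzz.c4km877ts', 't', '']

With a capturing group present, the delimiter's captured portion is kept in the result list.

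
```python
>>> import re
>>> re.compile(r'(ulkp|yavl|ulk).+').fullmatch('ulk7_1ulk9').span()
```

`re.fullmatch` requires the pattern to consume the entire string.
The match spans [0:10] → 'ulk7_1ulk9'.

(0, 10)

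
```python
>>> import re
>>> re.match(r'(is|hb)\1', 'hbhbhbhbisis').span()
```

`\1` has to match the exact text group 1 already captured.
`re.match` won't scan ahead — the pattern has to work from the very first character.
The match spans [0:4] → 'hbhb'.
Captured: group 1 = 'hb'.

(0, 4)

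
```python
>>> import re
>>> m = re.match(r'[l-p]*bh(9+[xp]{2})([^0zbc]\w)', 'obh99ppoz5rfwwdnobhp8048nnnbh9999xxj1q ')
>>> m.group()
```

'obh99ppoz'

`re.match` only tries the pattern at the start of the string.
The match spans [0:9] → 'obh99ppoz'.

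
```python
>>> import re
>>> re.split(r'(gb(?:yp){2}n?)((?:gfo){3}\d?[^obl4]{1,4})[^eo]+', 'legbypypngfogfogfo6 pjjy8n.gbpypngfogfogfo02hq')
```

Because the pattern has a capturing group, `split` also inserts each captured text between the pieces.

['le', 'gbypypn', 'gfogfogfo6 pjj', 'ogfogfo02hq']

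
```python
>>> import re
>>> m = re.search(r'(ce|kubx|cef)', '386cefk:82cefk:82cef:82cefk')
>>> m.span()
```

(3, 5)

Branches in `(...|...)` are attempted left-to-right; the first branch that allows the whole pattern to succeed is taken.
Unlike `match`, `search` isn't anchored — it looks for the pattern anywhere in the string.
The match spans [3:5] → 'ce'.
Captured: group 1 = 'ce'.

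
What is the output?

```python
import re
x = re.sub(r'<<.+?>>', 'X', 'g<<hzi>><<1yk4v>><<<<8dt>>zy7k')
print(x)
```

gXXXzy7k

Matches: at [1:8] → '<<hzi>>'; at [8:17] → '<<1yk4v>>'; at [17:26] → '<<<<8dt>>'.
Every occurrence is swapped for 'X'.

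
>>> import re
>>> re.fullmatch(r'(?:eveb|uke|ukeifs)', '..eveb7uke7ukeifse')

None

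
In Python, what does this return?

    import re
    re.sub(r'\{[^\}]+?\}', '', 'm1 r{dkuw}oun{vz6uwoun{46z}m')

'm1 rounm'

Matches: at [4:10] → '{dkuw}'; at [13:27] → '{vz6uwoun{46z}'.
Every occurrence is swapped for ''.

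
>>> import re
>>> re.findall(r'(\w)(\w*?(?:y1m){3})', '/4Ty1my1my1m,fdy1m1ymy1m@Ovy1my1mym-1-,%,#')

[('4', 'Ty1my1my1m')]

This matches a word character (captured); then zero or more of a word character (lazy), then the literal 'y1m' repeated 3 times (captured).
Matches: at [1:12] match '4Ty1my1my1m', groups = ('4', 'Ty1my1my1m').
2 groups means the one result is a tuple of 2 captured strings — 1 here.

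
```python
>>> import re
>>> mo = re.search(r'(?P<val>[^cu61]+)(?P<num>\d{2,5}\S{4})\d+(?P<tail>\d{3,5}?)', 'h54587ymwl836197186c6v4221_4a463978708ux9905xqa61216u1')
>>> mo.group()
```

'h54587ymwl836197186'

The pattern matches one or more of any character except [cu61] (captured as 'val'); then 2 to 5 of a digit, then exactly 4 of a non-whitespace character (captured as 'num'); then one or more of a digit; then 3 to 5 of a digit (lazy) (captured as 'tail').
The match spans [0:19] → 'h54587ymwl836197186'.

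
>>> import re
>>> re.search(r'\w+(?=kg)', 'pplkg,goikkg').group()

The lookaround is zero-width — it requires the adjacent text to match without consuming it, so the asserted text isn't part of the match.
Unlike `match`, `search` isn't anchored — it looks for the pattern anywhere in the string.
The match spans [0:3] → 'ppl'.

'ppl'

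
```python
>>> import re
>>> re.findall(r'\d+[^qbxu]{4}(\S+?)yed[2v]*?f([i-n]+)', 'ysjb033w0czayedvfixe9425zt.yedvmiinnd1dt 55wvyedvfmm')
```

[('a', 'i'), ('5wv', 'mm')]

This matches one or more of a digit, then exactly 4 of any character except [qbxu]; then one or more of a non-whitespace character (lazy) (captured); then the literal 'yed', then zero or more of one of [2v] (lazy), then a literal 'f'; then one or more of a character in [i-n] (captured).
Matches: at [4:18] match '033w0czayedvfi', groups = ('a', 'i'); at [37:52] match '1dt 55wvyedvfmm', groups = ('5wv', 'mm').
2 groups means each result is a tuple of 2 captured strings — 2 here.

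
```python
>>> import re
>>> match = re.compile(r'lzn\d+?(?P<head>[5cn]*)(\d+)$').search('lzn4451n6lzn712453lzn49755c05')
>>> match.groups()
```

Pattern: the literal 'lzn', then one or more of a digit (lazy); then zero or more of one of [5cn] (captured as 'head'); then one or more of a digit (captured); then anchored at the end.
`re.search` tries every starting position until one works.
The match spans [18:29] → 'lzn49755c05'.
Captured: group 1 = '55c', group 2 = '05'.

('55c', '05')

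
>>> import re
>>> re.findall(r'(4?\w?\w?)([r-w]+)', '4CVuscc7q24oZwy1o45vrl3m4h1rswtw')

[('4CV', 'us'), ('4oZ', 'w'), ('45v', 'r'), ('4h1', 'rswtw')]

The pattern matches optionally the literal '4', then optionally a word character, then optionally a word character (captured); then one or more of a character in [r-w] (captured).
With 2 capturing groups, `findall` returns a 2-tuple per match.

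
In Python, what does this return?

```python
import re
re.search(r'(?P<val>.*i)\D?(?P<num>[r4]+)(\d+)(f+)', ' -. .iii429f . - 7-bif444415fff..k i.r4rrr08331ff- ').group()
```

The match spans [0:49] → ' -. .iii429f . - 7-bif444415fff..k i.r4rrr08331ff'.

' -. .iii429f . - 7-bif444415fff..k i.r4rrr08331ff'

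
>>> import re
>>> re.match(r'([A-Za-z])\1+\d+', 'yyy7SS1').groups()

The match spans [0:4] → 'yyy7'.
Captured: group 1 = 'y'.

('y',)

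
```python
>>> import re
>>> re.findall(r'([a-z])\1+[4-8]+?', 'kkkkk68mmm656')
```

`\1` is not a pattern — it's the concrete string captured by group 1, re-applied verbatim.
Matches: at [0:6] match 'kkkkk6', group 1 = 'k'; at [7:11] match 'mmm6', group 1 = 'm'.
`findall` collects group 1 from each match (2 total).

['k', 'm']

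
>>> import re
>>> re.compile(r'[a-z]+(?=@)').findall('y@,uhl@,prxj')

['y', 'uhl']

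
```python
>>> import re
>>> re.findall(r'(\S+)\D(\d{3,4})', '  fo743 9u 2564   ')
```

[('f', '743'), ('9u', '2564')]

2 groups means each result is a tuple of 2 captured strings — 2 here.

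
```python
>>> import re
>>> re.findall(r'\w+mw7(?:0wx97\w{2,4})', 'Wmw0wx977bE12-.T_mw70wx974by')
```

['T_mw70wx974by']

The pattern matches one or more of a word character, then the literal 'mw7'; then the literal '0wx', then the literal '97', then 2 to 4 of a word character (non-capturing group).
Scanning left to right: at [15:28] → 'T_mw70wx974by'.
Since nothing is captured, `findall` lists the 1 matched substring directly.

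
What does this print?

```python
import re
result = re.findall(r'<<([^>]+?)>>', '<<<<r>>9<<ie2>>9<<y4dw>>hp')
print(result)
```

Scanning left to right: at [0:7] match '<<<<r>>', group 1 = '<<r'; at [8:15] match '<<ie2>>', group 1 = 'ie2'; at [16:24] match '<<y4dw>>', group 1 = 'y4dw'.
One capturing group, so `findall` returns just the captured substring from each match — 3 in all.

['<<r', 'ie2', 'y4dw']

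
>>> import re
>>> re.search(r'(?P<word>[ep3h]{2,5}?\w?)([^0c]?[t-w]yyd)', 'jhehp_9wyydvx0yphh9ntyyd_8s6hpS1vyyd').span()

(1, 11)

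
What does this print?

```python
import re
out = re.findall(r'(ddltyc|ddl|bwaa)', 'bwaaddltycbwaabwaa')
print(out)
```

['bwaa', 'ddltyc', 'bwaa', 'bwaa']

Branches in `(...|...)` are attempted left-to-right; the first branch that allows the whole pattern to succeed is taken.
`findall` collects group 1 from each match (4 total).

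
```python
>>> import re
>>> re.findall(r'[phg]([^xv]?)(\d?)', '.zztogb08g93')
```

This matches one of [phg]; then optionally any character except [xv] (captured); then optionally a digit (captured).
Scanning left to right: at [5:8] match 'gb0', groups = ('b', '0'); at [9:12] match 'g93', groups = ('9', '3').
`findall` packs the 2 group values into a tuple for every match.

[('b', '0'), ('9', '3')]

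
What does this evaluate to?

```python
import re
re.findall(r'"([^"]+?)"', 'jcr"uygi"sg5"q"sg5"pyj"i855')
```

['uygi', 'q', 'pyj']

Walking the string: at [3:9] match '"uygi"', group 1 = 'uygi'; at [12:15] match '"q"', group 1 = 'q'; at [18:23] match '"pyj"', group 1 = 'pyj'.
One capturing group, so `findall` returns just the captured substring from each match — 3 in all.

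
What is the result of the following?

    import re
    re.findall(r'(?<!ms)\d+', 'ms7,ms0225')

A negative assertion filters positions out without eating any characters.
Matches: at [7:10] → '225'.
With no groups in the pattern, `findall` gives back each whole match — 1 here.

['225']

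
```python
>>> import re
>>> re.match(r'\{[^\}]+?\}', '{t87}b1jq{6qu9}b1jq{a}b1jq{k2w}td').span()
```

(0, 5)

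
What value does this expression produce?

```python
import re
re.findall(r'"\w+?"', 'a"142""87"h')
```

Walking the string: at [1:6] → '"142"'; at [6:10] → '"87"'.
No capturing groups, so `findall` returns the 2 full match strings.

['"142"', '"87"']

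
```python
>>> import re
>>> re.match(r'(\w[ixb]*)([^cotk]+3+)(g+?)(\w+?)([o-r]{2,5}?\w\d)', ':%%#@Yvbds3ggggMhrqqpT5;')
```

Pattern: a word character, then zero or more of one of [ixb] (captured); then one or more of any character except [cotk], then one or more of a literal '3' (captured); then one or more of a literal 'g' (lazy) (captured); then one or more of a word character (lazy) (captured); then 2 to 5 of a character in [o-r] (lazy), then a word character, then a digit (captured).
`re.match` only tries the pattern at the start of the string.
Here the string doesn't start with a match, so the call returns None.

None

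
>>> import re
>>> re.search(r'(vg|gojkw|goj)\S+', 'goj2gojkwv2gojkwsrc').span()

`re.search` tries every starting position until one works.
The match spans [0:19] → 'goj2gojkwv2gojkwsrc'.
Captured: group 1 = 'goj'.

(0, 19)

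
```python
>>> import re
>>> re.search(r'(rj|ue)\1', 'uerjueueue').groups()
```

`\1` has to match the exact text group 1 already captured.
`search` walks the string left to right and returns the first match it finds.
The match spans [4:8] → 'ueue'.
Captured: group 1 = 'ue'.

('ue',)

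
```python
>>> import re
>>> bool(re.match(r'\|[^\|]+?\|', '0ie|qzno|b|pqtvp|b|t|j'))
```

With `match`, the pattern is implicitly anchored at the beginning.
Here position 0 doesn't satisfy it, so the call returns None, and `bool(None)` is False.

False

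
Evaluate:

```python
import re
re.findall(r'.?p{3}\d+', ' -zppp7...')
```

['zppp7']

Since nothing is captured, `findall` lists the 1 matched substring directly.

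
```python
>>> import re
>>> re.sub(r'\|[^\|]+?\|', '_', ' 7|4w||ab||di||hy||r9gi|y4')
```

Matches: at [2:6] → '|4w|'; at [6:10] → '|ab|'; at [10:14] → '|di|'; at [14:18] → '|hy|'; at [18:24] → '|r9gi|'.
Each match is replaced by '_'.

' 7_____y4'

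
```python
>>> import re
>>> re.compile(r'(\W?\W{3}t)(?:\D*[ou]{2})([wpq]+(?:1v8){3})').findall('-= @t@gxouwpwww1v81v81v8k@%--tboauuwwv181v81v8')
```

Pattern: optionally a non-word character, then exactly 3 of a non-word character, then a literal 't' (captured); then zero or more of a non-digit, then exactly 2 of one of [ou] (non-capturing group); then one or more of one of [wpq], then the literal '1v8' repeated 3 times (captured).
Scanning left to right: at [0:24] match '-= @t@gxouwpwww1v81v81v8', groups = ('-= @t', 'wpwww1v81v81v8').
`findall` packs the 2 group values into a tuple for every match.

[('-= @t', 'wpwww1v81v81v8')]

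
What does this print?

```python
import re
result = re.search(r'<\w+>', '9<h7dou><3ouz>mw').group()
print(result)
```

`re.search` tries every starting position until one works.
The match spans [1:8] → '<h7dou>'.

<h7dou>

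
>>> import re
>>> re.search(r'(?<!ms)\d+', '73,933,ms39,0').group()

'73'

Because the assertion is negative and zero-width, positions next to the forbidden text are skipped.
`search` walks the string left to right and returns the first match it finds.
The match spans [0:2] → '73'.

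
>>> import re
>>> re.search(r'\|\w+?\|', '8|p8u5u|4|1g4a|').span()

Unlike `match`, `search` isn't anchored — it looks for the pattern anywhere in the string.
The match spans [1:8] → '|p8u5u|'.

(1, 8)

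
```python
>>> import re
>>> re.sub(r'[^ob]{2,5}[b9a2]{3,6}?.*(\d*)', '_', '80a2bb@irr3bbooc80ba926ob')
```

'_'

The pattern matches 2 to 5 of any character except [ob], then 3 to 6 of one of [b9a2] (lazy), then zero or more of any character; then zero or more of a digit (captured).
Matches: at [0:25] → '80a2bb@irr3bbooc80ba926ob'.
`sub` substitutes '_' at each match site.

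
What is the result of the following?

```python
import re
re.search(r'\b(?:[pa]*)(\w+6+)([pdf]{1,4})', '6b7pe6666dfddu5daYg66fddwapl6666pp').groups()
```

The match spans [0:34] → '6b7pe6666dfddu5daYg66fddwapl6666pp'.
Captured: group 1 = '6b7pe6666dfddu5daYg66fddwapl6666', group 2 = 'pp'.

('6b7pe6666dfddu5daYg66fddwapl6666', 'pp')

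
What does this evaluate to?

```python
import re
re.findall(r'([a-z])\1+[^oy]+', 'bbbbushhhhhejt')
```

['b']

The backreference `\1` re-matches whatever the first group consumed, character for character.
Matches: at [0:14] match 'bbbbushhhhhejt', group 1 = 'b'.
Because there's exactly one group, `findall` drops the full match and keeps group 1 from the one hit.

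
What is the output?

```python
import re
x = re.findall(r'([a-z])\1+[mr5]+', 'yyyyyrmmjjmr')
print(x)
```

['y', 'j']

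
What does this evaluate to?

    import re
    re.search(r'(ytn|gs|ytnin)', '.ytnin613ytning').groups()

('ytn',)

The match spans [1:4] → 'ytn'.
Captured: group 1 = 'ytn'.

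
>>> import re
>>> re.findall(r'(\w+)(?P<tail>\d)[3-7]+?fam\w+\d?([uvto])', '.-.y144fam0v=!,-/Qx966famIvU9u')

Pattern: one or more of a word character (captured); then a digit (captured as 'tail'); then one or more of a character in [3-7] (lazy), then the literal 'fam'; then one or more of a word character, then optionally a digit; then one of [uvto] (captured).
Scanning left to right: at [3:12] match 'y144fam0v', groups = ('y1', '4', 'v'); at [17:30] match 'Qx966famIvU9u', groups = ('Qx9', '6', 'u').
With 3 capturing groups, `findall` returns a 3-tuple per match.

[('y1', '4', 'v'), ('Qx9', '6', 'u')]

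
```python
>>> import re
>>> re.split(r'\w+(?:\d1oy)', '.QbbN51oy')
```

Pattern: one or more of a word character; then a digit, then the literal '1oy' (non-capturing group).
Matches to split on: at [1:9] → 'QbbN51oy'.
Each match becomes a cut point; 2 segments remain.

['.', '']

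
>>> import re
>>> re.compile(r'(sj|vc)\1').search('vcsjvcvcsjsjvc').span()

(4, 8)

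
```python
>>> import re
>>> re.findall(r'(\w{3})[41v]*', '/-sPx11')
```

This matches exactly 3 of a word character (captured); then zero or more of one of [41v].
One capturing group, so `findall` returns just the captured substring from the one match — 1 in all.

['sPx']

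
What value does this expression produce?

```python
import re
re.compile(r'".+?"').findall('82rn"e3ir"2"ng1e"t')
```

Because the quantifier is non-greedy, it stops expanding at the earliest point where the rest of the pattern can succeed.
Since nothing is captured, `findall` lists the 2 matched substrings directly.

['"e3ir"', '"ng1e"']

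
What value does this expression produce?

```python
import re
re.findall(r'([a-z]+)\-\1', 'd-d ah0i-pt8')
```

['d']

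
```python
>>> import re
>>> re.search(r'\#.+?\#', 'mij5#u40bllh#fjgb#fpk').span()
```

`re.search` tries every starting position until one works.
The match spans [4:13] → '#u40bllh#'.

(4, 13)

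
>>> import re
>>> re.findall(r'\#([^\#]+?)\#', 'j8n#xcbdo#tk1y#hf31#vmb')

['xcbdo', 'hf31']

`findall` collects group 1 from each match (2 total).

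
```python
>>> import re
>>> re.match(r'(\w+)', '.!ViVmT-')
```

None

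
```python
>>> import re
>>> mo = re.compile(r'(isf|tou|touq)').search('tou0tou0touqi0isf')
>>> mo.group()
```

'tou'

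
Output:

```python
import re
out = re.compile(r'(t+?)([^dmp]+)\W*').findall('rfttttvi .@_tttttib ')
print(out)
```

A `+?`/`*?`/`{m,n}?` starts at its minimum and grows only as far as needed for what follows to match.
Multiple groups make `findall` return tuples — one 2-tuple for the one match.

[('t', 'tttvi .@_tttttib ')]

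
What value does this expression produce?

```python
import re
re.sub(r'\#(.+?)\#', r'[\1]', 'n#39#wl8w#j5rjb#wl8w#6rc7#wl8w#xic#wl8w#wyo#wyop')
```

The `?` after the quantifier makes it lazy — it takes as little as possible before letting the rest of the pattern try.
Each match is replaced using the text its own group 1 captured.

'n[39]wl8w[j5rjb]wl8w[6rc7]wl8w[xic]wl8w[wyo]wyop'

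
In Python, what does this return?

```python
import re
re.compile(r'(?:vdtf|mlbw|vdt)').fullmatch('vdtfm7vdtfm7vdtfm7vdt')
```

None

`re.fullmatch` is like wrapping the pattern in `^…$` (in single-line mode).
Here there's no way to consume every character, so the call returns None.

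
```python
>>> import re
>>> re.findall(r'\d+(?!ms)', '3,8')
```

['3', '8']

`(?!…)`/`(?<!…)` only lets a position through if the neighbouring text does NOT match; no characters are consumed.
Scanning left to right: at [0:1] → '3'; at [2:3] → '8'.
With no groups in the pattern, `findall` gives back each whole match — 2 here.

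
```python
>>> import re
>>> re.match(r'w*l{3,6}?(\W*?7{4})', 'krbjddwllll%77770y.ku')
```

This matches zero or more of the literal 'w', then 3 to 6 of a literal 'l' (lazy); then zero or more of a non-word character (lazy), then exactly 4 of a literal '7' (captured).
With `match`, the pattern is implicitly anchored at the beginning.
Here the string doesn't start with a match, so the call returns None.

None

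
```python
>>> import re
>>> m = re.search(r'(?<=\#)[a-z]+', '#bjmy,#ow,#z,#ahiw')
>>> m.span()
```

(1, 5)

The positive lookaround only admits positions where the adjacent text matches; those characters stay outside the span.
`re.search` tries every starting position until one works.
The match spans [1:5] → 'bjmy'.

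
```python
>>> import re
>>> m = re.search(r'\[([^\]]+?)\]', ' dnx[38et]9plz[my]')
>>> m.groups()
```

('38et',)

The match spans [4:10] → '[38et]'.
Captured: group 1 = '38et'.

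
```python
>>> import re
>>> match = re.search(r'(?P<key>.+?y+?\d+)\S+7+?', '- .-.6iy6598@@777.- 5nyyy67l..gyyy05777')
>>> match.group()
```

'- .-.6iy6598@@777'

This matches one or more of any character (lazy), then one or more of the literal 'y' (lazy), then one or more of a digit (captured as 'key'); then one or more of a non-whitespace character, then one or more of a literal '7' (lazy).
With the lazy modifier that quantifier settles for the fewest repetitions that let the rest of the pattern succeed (the atoms after it are unaffected and can still be greedy).
`search` walks the string left to right and returns the first match it finds.
The match spans [0:17] → '- .-.6iy6598@@777'.
Captured: group 1 = '- .-.6iy6598'.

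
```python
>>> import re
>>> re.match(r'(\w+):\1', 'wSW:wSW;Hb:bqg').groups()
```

('wSW',)

The match spans [0:7] → 'wSW:wSW'.
Captured: group 1 = 'wSW'.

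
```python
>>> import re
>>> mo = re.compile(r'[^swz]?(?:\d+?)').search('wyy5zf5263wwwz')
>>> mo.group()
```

'y5'

The pattern matches optionally any character except [swz]; then one or more of a digit (lazy) (non-capturing group).
`search` walks the string left to right and returns the first match it finds.
The match spans [2:4] → 'y5'.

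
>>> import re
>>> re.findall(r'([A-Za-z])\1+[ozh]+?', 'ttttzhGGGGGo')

`\1` has to match the exact text group 1 already captured.
`findall` collects group 1 from each match (2 total).

['t', 'G']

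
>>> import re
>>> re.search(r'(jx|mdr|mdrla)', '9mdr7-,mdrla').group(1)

'mdr'

The match spans [1:4] → 'mdr'.
Captured: group 1 = 'mdr'.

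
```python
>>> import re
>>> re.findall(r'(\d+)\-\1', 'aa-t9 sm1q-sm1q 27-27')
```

['27']

`\1` has to match the exact text group 1 already captured.
Walking the string: at [16:21] match '27-27', group 1 = '27'.
`findall` collects group 1 from the one match (1 total).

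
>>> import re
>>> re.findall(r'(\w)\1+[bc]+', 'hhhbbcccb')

['h']

`\1` is not a pattern — it's the concrete string captured by group 1, re-applied verbatim.
Walking the string: at [0:9] match 'hhhbbcccb', group 1 = 'h'.
With a single group, `findall` returns only what that group captured — 1 item.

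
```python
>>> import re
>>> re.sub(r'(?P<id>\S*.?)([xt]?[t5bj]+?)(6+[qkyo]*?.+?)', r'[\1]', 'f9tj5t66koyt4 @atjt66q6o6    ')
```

'[f9tj5]oyt4 [@atj]6o6    '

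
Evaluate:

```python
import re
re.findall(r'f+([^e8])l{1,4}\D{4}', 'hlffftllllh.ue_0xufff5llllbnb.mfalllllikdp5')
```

This matches one or more of a literal 'f'; then any character except [e8] (captured); then 1 to 4 of a literal 'l', then exactly 4 of a non-digit.
Walking the string: at [2:14] match 'ffftllllh.ue', group 1 = 't'; at [18:30] match 'fff5llllbnb.', group 1 = '5'; at [31:41] match 'falllllikd', group 1 = 'a'.
One capturing group, so `findall` returns just the captured substring from each match — 3 in all.

['t', '5', 'a']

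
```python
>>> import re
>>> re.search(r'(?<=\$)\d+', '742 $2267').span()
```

(5, 9)

The lookaround is zero-width — it requires the adjacent text to match without consuming it, so the asserted text isn't part of the match.
`re.search` scans for the first position where the pattern succeeds.
The match spans [5:9] → '2267'.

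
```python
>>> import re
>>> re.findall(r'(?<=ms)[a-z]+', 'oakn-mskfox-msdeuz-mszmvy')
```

The positive lookaround only admits positions where the adjacent text matches; those characters stay outside the span.
Scanning left to right: at [7:11] → 'kfox'; at [14:18] → 'deuz'; at [21:25] → 'zmvy'.
No capturing groups, so `findall` returns the 3 full match strings.

['kfox', 'deuz', 'zmvy']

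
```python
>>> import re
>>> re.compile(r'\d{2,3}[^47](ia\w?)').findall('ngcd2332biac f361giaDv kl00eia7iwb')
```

['iac', 'iaD', 'ia7']

Pattern: 2 to 3 of a digit, then any character except [47]; then the literal 'ia', then optionally a word character (captured).
Scanning left to right: at [5:12] match '332biac', group 1 = 'iac'; at [14:21] match '361giaD', group 1 = 'iaD'; at [25:31] match '00eia7', group 1 = 'ia7'.
Because there's exactly one group, `findall` drops the full match and keeps group 1 from each hit.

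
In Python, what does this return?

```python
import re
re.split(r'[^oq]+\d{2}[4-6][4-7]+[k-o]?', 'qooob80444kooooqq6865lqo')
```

['qooo', 'ooooqq6865lqo']

This matches one or more of any character except [oq]; then exactly 2 of a digit, then a character in [4-6]; then one or more of a character in [4-7], then optionally a character in [k-o].
Matches to split on: at [4:11] → 'b80444k'.
Splitting on the pattern gives 2 pieces.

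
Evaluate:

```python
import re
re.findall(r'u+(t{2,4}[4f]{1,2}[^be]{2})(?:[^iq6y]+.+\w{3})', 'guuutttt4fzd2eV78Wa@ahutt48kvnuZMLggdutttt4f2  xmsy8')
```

['tttt4fzd']

Pattern: one or more of a literal 'u'; then 2 to 4 of the literal 't', then 1 to 2 of one of [4f], then exactly 2 of any character except [be] (captured); then one or more of any character except [iq6y], then one or more of any character, then exactly 3 of a word character (non-capturing group).
Scanning left to right: at [1:52] match 'uuutttt4fzd2eV78Wa@ahutt48kvnuZMLggdutttt4f2  xmsy8', group 1 = 'tttt4fzd'.
One capturing group, so `findall` returns just the captured substring from the one match — 1 in all.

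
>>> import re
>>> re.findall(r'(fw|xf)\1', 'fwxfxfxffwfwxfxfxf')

['xf', 'fw', 'xf']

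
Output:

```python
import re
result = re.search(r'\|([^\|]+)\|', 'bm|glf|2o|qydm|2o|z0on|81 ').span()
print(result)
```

(2, 7)

`re.search` tries every starting position until one works.
The match spans [2:7] → '|glf|'.
Captured: group 1 = 'glf'.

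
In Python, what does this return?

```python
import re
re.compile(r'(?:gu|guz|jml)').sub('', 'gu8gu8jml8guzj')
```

'888zj'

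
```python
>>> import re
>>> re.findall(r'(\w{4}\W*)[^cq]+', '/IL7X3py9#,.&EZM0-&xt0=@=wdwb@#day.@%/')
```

['IL7X']

Pattern: exactly 4 of a word character, then zero or more of a non-word character (captured); then one or more of any character except [cq].
Walking the string: at [1:38] match 'IL7X3py9#,.&EZM0-&xt0=@=wdwb@#day.@%/', group 1 = 'IL7X'.
Because there's exactly one group, `findall` drops the full match and keeps group 1 from the one hit.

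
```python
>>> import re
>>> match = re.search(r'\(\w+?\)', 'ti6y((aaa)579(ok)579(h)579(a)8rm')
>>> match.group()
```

'(aaa)'

The match spans [5:10] → '(aaa)'.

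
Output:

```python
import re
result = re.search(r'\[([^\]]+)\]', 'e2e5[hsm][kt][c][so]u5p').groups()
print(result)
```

The match spans [4:9] → '[hsm]'.
Captured: group 1 = 'hsm'.

('hsm',)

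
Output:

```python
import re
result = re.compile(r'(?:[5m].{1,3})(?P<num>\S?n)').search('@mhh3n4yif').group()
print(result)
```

Pattern: one of [5m], then 1 to 3 of any character (non-capturing group); then optionally a non-whitespace character, then the literal 'n' (captured as 'num').
The match spans [1:6] → 'mhh3n'.

mhh3n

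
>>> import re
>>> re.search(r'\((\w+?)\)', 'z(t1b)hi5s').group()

'(t1b)'

`re.search` scans for the first position where the pattern succeeds.
The match spans [1:6] → '(t1b)'.
Captured: group 1 = 't1b'.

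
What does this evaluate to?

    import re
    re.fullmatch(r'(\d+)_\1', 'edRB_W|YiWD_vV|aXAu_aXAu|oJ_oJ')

After group 1 captures some text, `\1` only succeeds where that same text appears again.
For `fullmatch`, every character of the input must be accounted for by the pattern.
Here there's no way to consume every character, so the call returns None.

None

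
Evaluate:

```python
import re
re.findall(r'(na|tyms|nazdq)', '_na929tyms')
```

Walking the string: at [1:3] match 'na', group 1 = 'na'; at [6:10] match 'tyms', group 1 = 'tyms'.
Because there's exactly one group, `findall` drops the full match and keeps group 1 from each hit.

['na', 'tyms']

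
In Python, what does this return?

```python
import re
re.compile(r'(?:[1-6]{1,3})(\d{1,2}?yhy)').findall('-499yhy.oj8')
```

['99yhy']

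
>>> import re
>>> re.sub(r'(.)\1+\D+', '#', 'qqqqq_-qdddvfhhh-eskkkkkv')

'#'

After group 1 captures some text, `\1` only succeeds where that same text appears again.
Matches: at [0:25] → 'qqqqq_-qdddvfhhh-eskkkkkv'.
Each match is replaced by '#'.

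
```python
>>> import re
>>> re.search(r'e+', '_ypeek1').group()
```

The match spans [3:5] → 'ee'.

'ee'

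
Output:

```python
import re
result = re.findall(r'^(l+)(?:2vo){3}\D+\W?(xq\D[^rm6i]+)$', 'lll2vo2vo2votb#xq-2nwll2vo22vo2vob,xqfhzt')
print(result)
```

The pattern matches anchored at the start of the string; then one or more of a literal 'l' (captured); then the literal '2vo' repeated 3 times, then one or more of a non-digit, then optionally a non-word character; then the literal 'xq', then a non-digit, then one or more of any character except [rm6i] (captured); then anchored at the end.
`findall` packs the 2 group values into a tuple for every match.

[('lll', 'xq-2nwll2vo22vo2vob,xqfhzt')]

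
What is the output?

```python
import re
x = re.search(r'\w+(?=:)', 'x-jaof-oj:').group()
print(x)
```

oj

The positive lookaround only admits positions where the adjacent text matches; those characters stay outside the span.
Unlike `match`, `search` isn't anchored — it looks for the pattern anywhere in the string.
The match spans [7:9] → 'oj'.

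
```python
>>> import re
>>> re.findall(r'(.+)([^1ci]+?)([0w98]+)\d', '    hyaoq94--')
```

[('    hyao', 'q', '9')]

This matches one or more of any character (captured); then one or more of any character except [1ci] (lazy) (captured); then one or more of one of [0w98] (captured); then a digit.
Walking the string: at [0:11] match '    hyaoq94', groups = ('    hyao', 'q', '9').
With 3 capturing groups, `findall` returns a 3-tuple per match.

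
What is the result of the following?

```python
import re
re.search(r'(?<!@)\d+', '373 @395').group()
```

'373'

The negative lookaround is zero-width — it rules out positions where the adjacent text would match, without consuming anything.
`re.search` scans for the first position where the pattern succeeds.
The match spans [0:3] → '373'.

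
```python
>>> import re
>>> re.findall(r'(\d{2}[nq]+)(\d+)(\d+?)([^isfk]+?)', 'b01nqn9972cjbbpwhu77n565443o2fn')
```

A non-greedy quantifier consumes as few characters as it can — just enough that the remainder of the pattern still matches from where it stops; whatever follows it matches normally.
With 4 capturing groups, `findall` returns a 4-tuple per match.

[('01nqn', '997', '2', 'c'), ('77n', '56544', '3', 'o')]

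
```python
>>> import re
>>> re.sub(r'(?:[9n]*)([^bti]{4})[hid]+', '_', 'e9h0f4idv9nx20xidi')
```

'e_v_'

This matches zero or more of one of [9n] (non-capturing group); then exactly 4 of any character except [bti] (captured); then one or more of one of [hid].
Matches: at [1:8] → '9h0f4id'; at [9:18] → '9nx20xidi'.
Each match is replaced by '_'.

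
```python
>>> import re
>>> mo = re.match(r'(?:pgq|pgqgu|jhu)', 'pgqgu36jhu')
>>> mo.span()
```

(0, 3)

Alternation tries branches left to right and keeps the first one that lets the overall match succeed at that position.
`re.match` only tries the pattern at the start of the string.
The match spans [0:3] → 'pgq'.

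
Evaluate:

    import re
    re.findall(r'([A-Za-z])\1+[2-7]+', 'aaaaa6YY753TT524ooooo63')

`\1` is not a pattern — it's the concrete string captured by group 1, re-applied verbatim.
Walking the string: at [0:6] match 'aaaaa6', group 1 = 'a'; at [6:11] match 'YY753', group 1 = 'Y'; at [11:16] match 'TT524', group 1 = 'T'; at [16:23] match 'ooooo63', group 1 = 'o'.
`findall` collects group 1 from each match (4 total).

['a', 'Y', 'T', 'o']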